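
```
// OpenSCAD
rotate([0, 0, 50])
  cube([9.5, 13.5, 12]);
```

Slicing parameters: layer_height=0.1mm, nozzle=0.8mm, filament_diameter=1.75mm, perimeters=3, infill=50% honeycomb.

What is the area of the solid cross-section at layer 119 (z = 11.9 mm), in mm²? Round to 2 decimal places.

128.25 mm²

At z = 11.9 mm: the cube is present — its section is the full 9.5×13.5 rectangle (area 128.25 mm²); (whole slice rotated 50° about Z — lengths, areas and connectivity unchanged). Overall, the cross-section is a single solid region. Net area = 128.25 mm².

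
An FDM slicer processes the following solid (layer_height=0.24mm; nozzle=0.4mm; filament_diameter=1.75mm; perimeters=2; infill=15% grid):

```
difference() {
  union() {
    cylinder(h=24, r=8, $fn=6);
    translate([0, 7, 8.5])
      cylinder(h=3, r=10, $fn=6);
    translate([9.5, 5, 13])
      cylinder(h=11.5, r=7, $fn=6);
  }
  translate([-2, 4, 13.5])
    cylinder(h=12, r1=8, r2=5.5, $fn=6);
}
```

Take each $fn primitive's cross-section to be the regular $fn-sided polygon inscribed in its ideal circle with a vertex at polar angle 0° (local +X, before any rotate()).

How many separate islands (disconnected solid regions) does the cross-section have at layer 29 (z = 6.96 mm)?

1

At z = 6.96 mm: the r=8 cylinder contributes a regular 6-gon of circumradius 8; the cylinder at (0, 7) is absent (z outside [8.5, 11.5]); the cylinder at (9.5, 5) is not intersected at this z (z outside [13, 24.5]); Taking the union: only the r=8 cylinder is present, so the union is just that shape — 1 connected region; the cone at (-2, 4) does not reach this height (z outside [13.5, 25.5]); After the difference (first − rest): none of the subtracted shapes is present at this height, so that combined region is unchanged — 1 connected region. Overall, the cross-section is a single solid region. Island count = 1.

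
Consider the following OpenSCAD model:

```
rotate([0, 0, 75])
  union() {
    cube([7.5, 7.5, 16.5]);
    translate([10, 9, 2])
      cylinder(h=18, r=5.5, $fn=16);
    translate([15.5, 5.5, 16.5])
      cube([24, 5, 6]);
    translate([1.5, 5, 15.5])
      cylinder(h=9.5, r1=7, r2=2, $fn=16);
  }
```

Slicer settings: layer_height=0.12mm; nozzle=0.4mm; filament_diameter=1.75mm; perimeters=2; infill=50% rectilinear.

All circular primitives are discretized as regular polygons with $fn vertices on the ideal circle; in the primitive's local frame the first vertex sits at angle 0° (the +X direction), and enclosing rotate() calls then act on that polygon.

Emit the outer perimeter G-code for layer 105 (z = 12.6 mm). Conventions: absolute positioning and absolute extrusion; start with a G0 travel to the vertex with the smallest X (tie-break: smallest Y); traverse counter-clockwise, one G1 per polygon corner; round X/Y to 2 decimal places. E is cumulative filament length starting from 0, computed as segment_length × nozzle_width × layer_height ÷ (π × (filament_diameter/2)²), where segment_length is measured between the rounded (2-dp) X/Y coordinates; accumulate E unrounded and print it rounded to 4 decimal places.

G0 X-11.56 Y11.27 Z12.60
G1 X-10.87 Y9.24 E0.0428
G1 X-9.45 Y7.63 E0.0856
G1 X-7.53 Y6.68 E0.1284
G1 X-6.00 Y6.58 E0.1590
G1 X-7.24 Y1.94 E0.2548
G1 X0.00 Y0.00 E0.4044
G1 X1.94 Y7.24 E0.5540
G1 X-2.10 Y8.33 E0.6375
G1 X-1.74 Y8.64 E0.6470
G1 X-0.79 Y10.57 E0.6899
G1 X-0.65 Y12.71 E0.7327
G1 X-1.34 Y14.74 E0.7755
G1 X-2.76 Y16.35 E0.8183
G1 X-4.68 Y17.30 E0.8611
G1 X-6.82 Y17.44 E0.9039
G1 X-8.86 Y16.75 E0.9468
G1 X-10.47 Y15.34 E0.9895
G1 X-11.42 Y13.41 E1.0325
G1 X-11.56 Y11.27 E1.0753

At z = 12.6 mm: the 7.5×7.5 cube contributes its full rectangle; the cylinder at (10, 9): section is a regular 16-gon, circumradius r=5.5; the cube at (15.5, 5.5) does not reach this height (z outside [16.5, 22.5]); the cone at (1.5, 5) is absent (z outside [15.5, 25]); Merging all regions: the regions partially overlap (shared area 5.78 mm²), so overlapping operands fuse into one piece — 1 connected region; (rotated 75° about Z; rotation is an isometry so areas/perimeters/island counts are preserved). The outline is a single polygon with 19 vertices. Extrusion per mm of travel: 0.4 × 0.12 / (π × 0.875²) = 0.019956. Accumulating E over each segment gives final E = 1.0753.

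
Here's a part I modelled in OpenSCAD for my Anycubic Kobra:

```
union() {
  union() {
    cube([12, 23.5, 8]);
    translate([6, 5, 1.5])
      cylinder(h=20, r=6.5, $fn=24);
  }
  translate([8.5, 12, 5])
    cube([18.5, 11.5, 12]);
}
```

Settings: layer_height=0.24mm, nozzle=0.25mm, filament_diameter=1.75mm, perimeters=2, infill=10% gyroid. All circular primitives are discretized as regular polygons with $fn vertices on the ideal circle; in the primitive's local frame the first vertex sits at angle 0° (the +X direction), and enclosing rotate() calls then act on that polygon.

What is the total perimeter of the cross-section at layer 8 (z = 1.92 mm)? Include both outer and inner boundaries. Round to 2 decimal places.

At z = 1.92 mm: the 12×23.5 cube contributes its full rectangle (perimeter 71.00 mm); the cylinder at (6, 5): section is a regular 24-gon, circumradius r=6.5 (perimeter = 2·24·6.500·sin(180°/24) = 40.72 mm); Taking the union: the regions partially overlap (shared area 120.05 mm²), so the edge portions inside another operand are dropped and the merged outline is re-measured after clipping — boundary = 71.99 mm; the cube at (8.5, 12) does not reach this height (z outside [5, 17]); Merging all regions: only the result so far is present, so the union is just that shape — boundary = 71.99 mm. Overall, the cross-section is a single solid region. Total boundary length (outer) = 71.99 mm.

71.99 mm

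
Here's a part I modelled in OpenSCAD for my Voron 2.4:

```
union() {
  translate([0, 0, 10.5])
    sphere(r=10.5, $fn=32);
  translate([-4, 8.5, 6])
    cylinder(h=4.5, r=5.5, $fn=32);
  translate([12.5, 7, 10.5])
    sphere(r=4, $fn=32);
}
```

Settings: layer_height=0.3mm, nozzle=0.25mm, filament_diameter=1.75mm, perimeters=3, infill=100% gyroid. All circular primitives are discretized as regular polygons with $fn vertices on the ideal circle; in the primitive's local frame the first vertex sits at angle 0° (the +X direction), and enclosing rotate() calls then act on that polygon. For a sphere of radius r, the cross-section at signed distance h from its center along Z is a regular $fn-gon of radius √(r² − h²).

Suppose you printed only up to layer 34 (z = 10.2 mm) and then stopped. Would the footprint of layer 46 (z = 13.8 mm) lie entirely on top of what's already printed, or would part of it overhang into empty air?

Compare the two slices. At z = 10.2: the r=10.5 sphere slices to a regular 32-gon of circumradius 10.496 (√(r²−h²) with h=0.3 from center) (area = (32/2)·10.496²·sin(360°/32) = 343.86 mm²); the cylinder at (-4, 8.5): section is a regular 32-gon, circumradius r=5.5 (area = (32/2)·5.500²·sin(360°/32) = 94.42 mm²); the sphere at (12.5, 7): section is a regular 32-gon, circumradius = √(r²−h²) = √(4²−0.3²) = 3.989 (area = (32/2)·3.989²·sin(360°/32) = 49.66 mm²); Combining (union): the regions partially overlap — summed areas 487.94 mm² minus the doubly-counted overlap 53.55 mm² gives 434.40 mm² — area = 434.40 mm². At z = 13.8: the r=10.5 sphere slices to a regular 32-gon of circumradius 9.968 (√(r²−h²) with h=3.3 from center) (area = (32/2)·9.968²·sin(360°/32) = 310.15 mm²); the cylinder at (-4, 8.5) is absent (z outside [6, 10.5]); the r=4 sphere at (12.5, 7) contributes a regular 32-gon of circumradius √(4²−3.3²) = 2.261 (area = (32/2)·2.261²·sin(360°/32) = 15.95 mm²); Combining (union): the 2 present regions are separate (no shared area or edge), so areas and boundary lengths simply add and each stays a separate island — area = 326.10 mm². Checking containment: the cross-section at z = 13.8 is a subset of the cross-section at z = 10.2.

entirely on top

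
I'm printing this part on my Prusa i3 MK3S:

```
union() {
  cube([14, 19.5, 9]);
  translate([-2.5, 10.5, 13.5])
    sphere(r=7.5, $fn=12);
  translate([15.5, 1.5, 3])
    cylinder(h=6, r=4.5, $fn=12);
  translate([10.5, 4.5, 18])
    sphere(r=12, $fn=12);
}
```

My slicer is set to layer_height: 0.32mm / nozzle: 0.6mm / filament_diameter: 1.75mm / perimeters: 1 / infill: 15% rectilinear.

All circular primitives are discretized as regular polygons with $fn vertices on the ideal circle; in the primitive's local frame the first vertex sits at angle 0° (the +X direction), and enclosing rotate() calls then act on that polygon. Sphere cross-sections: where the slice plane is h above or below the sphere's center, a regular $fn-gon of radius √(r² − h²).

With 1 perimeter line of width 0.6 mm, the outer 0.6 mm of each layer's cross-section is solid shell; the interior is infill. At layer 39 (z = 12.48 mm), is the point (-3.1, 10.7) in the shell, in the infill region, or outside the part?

infill

At z = 12.48 mm: the cube does not reach this height (z outside [0, 9]); the sphere at (-2.5, 10.5): section is a regular 12-gon, circumradius = √(r²−h²) = √(7.5²−1.02²) = 7.430; the cylinder at (15.5, 1.5) is not intersected at this z (z outside [3, 9]); the sphere at (10.5, 4.5): section is a regular 12-gon, circumradius = √(r²−h²) = √(12²−5.52²) = 10.655; Taking the union: the regions partially overlap (shared area 23.17 mm²), so overlapping operands fuse into one piece — 1 connected region. Overall, the cross-section is a single solid region. The nearest boundary edge runs (-9.93, 10.50)→(-8.93, 14.22); distance from the point to it = 6.55 mm. The point is inside the cross-section and 6.55 mm from the nearest boundary — more than the 0.6 mm shell width (1 × 0.6), so it's in the infill interior.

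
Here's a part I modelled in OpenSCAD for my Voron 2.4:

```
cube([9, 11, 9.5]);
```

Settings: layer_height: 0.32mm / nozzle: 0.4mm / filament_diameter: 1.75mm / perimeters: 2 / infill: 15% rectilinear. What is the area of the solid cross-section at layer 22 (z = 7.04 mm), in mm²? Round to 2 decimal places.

99.00 mm²

At z = 7.04 mm: the 9×11 cube contributes its full rectangle (area 99.00 mm²). Overall, the cross-section is a single solid region. Net area = 99.00 mm².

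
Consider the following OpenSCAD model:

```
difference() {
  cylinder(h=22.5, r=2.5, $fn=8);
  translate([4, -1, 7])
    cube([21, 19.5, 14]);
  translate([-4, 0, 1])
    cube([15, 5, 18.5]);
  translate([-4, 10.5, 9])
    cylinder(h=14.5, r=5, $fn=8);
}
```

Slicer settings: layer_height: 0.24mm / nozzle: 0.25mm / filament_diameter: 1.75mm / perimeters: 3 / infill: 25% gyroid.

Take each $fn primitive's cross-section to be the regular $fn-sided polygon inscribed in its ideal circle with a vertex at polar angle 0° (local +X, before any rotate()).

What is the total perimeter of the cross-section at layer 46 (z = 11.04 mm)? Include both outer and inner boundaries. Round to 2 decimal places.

12.65 mm

At z = 11.04 mm: the r=2.5 cylinder contributes a regular 8-gon of circumradius 2.5 (perimeter = 2·8·2.500·sin(180°/8) = 15.31 mm); the 21×19.5 cube at (4, -1) contributes its full rectangle (perimeter 81.00 mm); the 15×5 cube at (-4, 0) contributes its full rectangle (perimeter 40.00 mm); the r=5 cylinder at (-4, 10.5) gives a regular 8-gon of circumradius 5 (constant along its height) (perimeter = 2·8·5.000·sin(180°/8) = 30.61 mm); After the difference (first − rest): starting from the r=2.5 cylinder, the 21×19.5 cube at (4, -1) misses the remaining region (no effect); the 15×5 cube at (-4, 0) partially overlaps it — only the 8.84 mm² overlap (of its 75.00 mm²) is removed, clipping the outline; the r=5 cylinder at (-4, 10.5) misses the remaining region (no effect) — boundary = 12.65 mm. Overall, the cross-section is a single solid region. Total boundary length (outer) = 12.65 mm.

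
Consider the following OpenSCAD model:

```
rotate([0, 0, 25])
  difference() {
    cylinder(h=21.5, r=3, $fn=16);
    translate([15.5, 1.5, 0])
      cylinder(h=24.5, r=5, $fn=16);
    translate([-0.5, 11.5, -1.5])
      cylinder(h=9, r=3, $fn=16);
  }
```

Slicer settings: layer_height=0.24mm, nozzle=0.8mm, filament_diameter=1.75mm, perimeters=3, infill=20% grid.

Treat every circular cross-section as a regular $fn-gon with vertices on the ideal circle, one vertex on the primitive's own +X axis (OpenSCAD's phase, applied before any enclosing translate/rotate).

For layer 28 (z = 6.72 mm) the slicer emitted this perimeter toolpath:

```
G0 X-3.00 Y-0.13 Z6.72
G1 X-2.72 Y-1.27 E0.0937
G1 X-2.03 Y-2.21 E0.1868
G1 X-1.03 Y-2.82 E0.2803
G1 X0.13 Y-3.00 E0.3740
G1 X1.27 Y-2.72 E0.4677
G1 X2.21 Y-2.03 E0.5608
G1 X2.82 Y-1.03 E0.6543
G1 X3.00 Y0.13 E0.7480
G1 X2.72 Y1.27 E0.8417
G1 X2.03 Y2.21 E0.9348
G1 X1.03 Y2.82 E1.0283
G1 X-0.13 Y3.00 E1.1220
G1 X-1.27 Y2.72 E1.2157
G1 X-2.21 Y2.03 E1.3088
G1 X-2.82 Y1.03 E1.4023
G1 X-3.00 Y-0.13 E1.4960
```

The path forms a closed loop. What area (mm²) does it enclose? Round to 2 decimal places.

27.59 mm²

Apply the shoelace formula to the sequence of (X, Y) vertices; enclosed area = 27.59 mm².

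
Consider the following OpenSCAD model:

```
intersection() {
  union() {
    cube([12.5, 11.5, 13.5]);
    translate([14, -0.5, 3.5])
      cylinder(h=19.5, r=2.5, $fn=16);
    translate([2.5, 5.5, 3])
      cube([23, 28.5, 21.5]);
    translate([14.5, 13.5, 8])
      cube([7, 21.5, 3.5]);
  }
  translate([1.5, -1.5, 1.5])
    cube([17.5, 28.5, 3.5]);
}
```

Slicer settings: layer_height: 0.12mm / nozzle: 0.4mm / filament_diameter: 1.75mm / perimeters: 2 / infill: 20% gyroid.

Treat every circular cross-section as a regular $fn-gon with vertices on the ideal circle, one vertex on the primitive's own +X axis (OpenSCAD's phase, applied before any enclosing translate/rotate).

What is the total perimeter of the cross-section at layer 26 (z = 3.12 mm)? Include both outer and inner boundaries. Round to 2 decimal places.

89.00 mm

At z = 3.12 mm: the 12.5×11.5 cube contributes its full rectangle (perimeter 48.00 mm); the cylinder at (14, -0.5) is not intersected at this z (z outside [3.5, 23]); the cube at (2.5, 5.5) is present — its section is the full 23×28.5 rectangle (perimeter 103.00 mm); the cube at (14.5, 13.5) does not reach this height (z outside [8, 11.5]); Merging all regions: the regions partially overlap (shared area 60.00 mm²), so the edge portions inside another operand are dropped and the merged outline is re-measured after clipping — boundary = 119.00 mm; the 17.5×28.5 cube at (1.5, -1.5) contributes its full rectangle (perimeter 92.00 mm); Keeping only the common overlap: the 17.5×28.5 cube at (1.5, -1.5) partially overlaps the result so far; clipping to the common part keeps 421.25 mm² — boundary = 89.00 mm. Overall, the cross-section is a single solid region. Total boundary length (outer) = 89.00 mm.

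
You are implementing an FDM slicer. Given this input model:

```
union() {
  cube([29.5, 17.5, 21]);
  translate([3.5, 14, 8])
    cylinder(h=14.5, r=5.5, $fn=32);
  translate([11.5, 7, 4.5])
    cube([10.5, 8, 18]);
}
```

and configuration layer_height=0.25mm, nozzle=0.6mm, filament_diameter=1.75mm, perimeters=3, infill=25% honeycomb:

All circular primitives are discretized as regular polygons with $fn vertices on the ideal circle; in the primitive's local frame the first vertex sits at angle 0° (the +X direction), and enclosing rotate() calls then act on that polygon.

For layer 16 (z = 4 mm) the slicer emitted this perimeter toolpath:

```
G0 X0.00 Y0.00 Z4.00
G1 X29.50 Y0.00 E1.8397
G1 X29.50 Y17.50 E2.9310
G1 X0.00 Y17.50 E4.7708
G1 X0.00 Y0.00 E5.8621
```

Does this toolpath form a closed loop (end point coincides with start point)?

yes

Start point (G0): (0.00, 0.00). End point (last G1): the path returns to the start — closed.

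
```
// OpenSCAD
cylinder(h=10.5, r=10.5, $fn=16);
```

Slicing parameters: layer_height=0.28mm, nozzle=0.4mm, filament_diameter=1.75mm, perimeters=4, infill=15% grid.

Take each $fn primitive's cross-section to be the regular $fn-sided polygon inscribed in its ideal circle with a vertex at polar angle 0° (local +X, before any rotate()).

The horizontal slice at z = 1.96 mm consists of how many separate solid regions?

1

At z = 1.96 mm: the r=10.5 cylinder contributes a regular 16-gon of circumradius 10.5. The result has 1 disconnected region.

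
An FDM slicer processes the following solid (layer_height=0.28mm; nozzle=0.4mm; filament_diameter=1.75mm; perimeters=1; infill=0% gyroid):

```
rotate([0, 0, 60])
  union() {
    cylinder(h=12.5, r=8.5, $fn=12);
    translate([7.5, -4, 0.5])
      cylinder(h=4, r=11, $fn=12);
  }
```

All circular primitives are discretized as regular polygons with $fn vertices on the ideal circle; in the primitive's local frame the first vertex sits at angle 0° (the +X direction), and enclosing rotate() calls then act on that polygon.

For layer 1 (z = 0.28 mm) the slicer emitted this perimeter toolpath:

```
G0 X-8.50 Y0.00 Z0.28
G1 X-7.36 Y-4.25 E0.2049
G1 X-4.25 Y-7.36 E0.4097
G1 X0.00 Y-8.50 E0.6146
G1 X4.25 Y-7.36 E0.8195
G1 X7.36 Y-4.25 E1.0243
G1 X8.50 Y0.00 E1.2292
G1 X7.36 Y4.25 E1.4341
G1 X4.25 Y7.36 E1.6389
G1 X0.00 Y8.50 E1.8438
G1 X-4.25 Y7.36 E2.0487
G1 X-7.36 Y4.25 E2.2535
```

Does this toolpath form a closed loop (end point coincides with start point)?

Start point (G0): (-8.50, 0.00). End point (last G1): the path does not return to the start — open.

no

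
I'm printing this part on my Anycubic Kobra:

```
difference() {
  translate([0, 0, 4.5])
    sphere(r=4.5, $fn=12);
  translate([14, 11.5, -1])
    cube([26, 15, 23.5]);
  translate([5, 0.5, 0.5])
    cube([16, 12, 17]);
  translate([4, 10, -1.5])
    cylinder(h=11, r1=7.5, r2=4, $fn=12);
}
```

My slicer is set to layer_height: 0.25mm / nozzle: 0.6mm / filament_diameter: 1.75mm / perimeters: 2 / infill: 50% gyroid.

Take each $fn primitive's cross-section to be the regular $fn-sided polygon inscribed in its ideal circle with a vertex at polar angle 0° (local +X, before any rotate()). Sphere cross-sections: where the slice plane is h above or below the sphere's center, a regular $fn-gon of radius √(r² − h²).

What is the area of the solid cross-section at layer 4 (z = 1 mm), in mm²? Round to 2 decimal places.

24.00 mm²

At z = 1 mm: the sphere: section is a regular 12-gon, circumradius = √(r²−h²) = √(4.5²−3.5²) = 2.828 (area = (12/2)·2.828²·sin(360°/12) = 24.00 mm²); the cube at (14, 11.5) (footprint 26×15) is included at this height (area 390.00 mm²); the cube at (5, 0.5) (footprint 16×12) is included at this height (area 192.00 mm²); the cone at (4, 10) (r1=7.5→r2=4) has section circumradius 6.705 here — a regular 12-gon (area = (12/2)·6.705²·sin(360°/12) = 134.85 mm²); Taking the first minus the rest: starting from the r=4.5 sphere (24.00 mm²), the 26×15 cube at (14, 11.5) misses the remaining region (no effect); the 16×12 cube at (5, 0.5) misses the remaining region (no effect); the cone at (4, 10) misses the remaining region (no effect) — area = 24.00 mm². Overall, the cross-section is a single solid region. Net area = 24.00 mm².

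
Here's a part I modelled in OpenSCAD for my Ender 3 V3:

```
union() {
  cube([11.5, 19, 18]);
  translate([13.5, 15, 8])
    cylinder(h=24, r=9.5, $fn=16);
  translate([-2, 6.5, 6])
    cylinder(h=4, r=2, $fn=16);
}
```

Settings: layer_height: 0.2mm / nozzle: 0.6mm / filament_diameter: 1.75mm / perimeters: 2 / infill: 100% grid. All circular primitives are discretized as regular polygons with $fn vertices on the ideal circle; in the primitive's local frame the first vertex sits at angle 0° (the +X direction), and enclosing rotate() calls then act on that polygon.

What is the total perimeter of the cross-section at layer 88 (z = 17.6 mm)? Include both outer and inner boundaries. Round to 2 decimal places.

At z = 17.6 mm: the cube (footprint 11.5×19) is included at this height (perimeter 61.00 mm); the r=9.5 cylinder at (13.5, 15) contributes a regular 16-gon of circumradius 9.5 (perimeter = 2·16·9.500·sin(180°/16) = 59.31 mm); the cylinder at (-2, 6.5) is absent (z outside [6, 10]); Combining (union): the regions partially overlap (shared area 78.85 mm²), so the edge portions inside another operand are dropped and the merged outline is re-measured after clipping — boundary = 83.74 mm. Overall, the cross-section is a single solid region. Total boundary length (outer) = 83.74 mm.

83.74 mm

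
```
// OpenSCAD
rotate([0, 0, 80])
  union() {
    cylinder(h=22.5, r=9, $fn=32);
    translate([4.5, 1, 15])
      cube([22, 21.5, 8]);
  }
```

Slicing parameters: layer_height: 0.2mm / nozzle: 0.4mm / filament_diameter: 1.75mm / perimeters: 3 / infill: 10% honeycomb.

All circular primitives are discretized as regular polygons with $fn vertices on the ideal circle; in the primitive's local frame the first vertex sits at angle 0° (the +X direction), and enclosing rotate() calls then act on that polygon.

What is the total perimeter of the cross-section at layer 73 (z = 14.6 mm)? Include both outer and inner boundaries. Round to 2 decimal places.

56.46 mm

At z = 14.6 mm: the r=9 cylinder contributes a regular 32-gon of circumradius 9 (perimeter = 2·32·9.000·sin(180°/32) = 56.46 mm); the cube at (4.5, 1) does not reach this height (z outside [15, 23]); Taking the union: only the r=9 cylinder is present, so the union is just that shape — boundary = 56.46 mm; (rotated 80° about Z; rotation is an isometry so areas/perimeters/island counts are preserved). Overall, the cross-section is a single solid region. Total boundary length (outer) = 56.46 mm.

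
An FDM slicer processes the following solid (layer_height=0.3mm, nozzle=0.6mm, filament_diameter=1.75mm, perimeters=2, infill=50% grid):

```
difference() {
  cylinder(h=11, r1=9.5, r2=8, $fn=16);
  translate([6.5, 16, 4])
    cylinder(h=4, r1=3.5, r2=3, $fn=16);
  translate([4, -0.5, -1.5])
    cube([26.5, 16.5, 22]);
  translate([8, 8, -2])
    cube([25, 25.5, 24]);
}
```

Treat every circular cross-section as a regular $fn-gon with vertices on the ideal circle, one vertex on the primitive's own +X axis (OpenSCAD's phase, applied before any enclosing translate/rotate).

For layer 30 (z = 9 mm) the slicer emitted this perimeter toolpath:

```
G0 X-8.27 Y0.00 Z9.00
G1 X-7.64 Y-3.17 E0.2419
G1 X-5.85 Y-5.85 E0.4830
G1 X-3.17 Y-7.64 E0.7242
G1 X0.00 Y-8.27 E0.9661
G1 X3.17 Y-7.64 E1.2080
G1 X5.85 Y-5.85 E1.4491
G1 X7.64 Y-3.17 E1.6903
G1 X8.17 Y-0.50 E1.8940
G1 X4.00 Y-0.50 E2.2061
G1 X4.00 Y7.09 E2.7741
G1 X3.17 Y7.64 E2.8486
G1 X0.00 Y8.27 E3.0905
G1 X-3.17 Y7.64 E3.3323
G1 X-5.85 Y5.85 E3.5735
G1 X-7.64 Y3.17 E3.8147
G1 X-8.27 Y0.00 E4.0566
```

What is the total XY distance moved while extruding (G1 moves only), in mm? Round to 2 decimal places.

54.21 mm

Sum the Euclidean lengths of each G1 segment: total = 54.21 mm.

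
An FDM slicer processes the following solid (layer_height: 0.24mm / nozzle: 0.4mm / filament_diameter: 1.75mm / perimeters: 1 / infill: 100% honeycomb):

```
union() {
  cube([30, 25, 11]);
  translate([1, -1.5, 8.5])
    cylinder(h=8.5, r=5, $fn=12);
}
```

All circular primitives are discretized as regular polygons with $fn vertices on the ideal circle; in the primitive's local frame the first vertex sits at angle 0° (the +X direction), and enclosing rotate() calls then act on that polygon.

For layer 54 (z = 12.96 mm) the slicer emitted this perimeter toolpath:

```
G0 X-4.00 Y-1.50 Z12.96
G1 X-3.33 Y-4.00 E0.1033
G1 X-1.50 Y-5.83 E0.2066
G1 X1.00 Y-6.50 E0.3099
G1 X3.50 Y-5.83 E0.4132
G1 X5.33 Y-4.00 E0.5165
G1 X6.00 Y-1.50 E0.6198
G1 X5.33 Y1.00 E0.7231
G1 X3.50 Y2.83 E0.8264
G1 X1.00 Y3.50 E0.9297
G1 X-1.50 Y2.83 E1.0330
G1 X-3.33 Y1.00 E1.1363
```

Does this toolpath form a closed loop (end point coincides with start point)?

Start point (G0): (-4.00, -1.50). End point (last G1): the path does not return to the start — open.

no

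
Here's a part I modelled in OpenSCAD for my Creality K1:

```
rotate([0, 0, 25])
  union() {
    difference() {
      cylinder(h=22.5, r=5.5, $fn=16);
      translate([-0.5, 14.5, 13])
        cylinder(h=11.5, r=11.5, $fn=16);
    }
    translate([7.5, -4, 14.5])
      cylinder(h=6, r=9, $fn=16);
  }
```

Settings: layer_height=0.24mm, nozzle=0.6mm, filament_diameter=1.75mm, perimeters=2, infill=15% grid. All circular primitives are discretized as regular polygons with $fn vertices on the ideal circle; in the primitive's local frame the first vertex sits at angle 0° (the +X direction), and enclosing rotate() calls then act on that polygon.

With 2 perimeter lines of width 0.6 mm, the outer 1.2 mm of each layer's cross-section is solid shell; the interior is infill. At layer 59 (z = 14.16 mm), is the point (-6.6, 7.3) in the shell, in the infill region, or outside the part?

outside

At z = 14.16 mm: the r=5.5 cylinder gives a regular 16-gon of circumradius 5.5 (constant along its height); the cylinder at (-0.5, 14.5): section is a regular 16-gon, circumradius r=11.5; Taking the first minus the rest: starting from the r=5.5 cylinder, the r=11.5 cylinder at (-0.5, 14.5) partially overlaps it — only the 11.90 mm² overlap (of its 404.88 mm²) is removed, clipping the outline — 1 connected region; the cylinder at (7.5, -4) is not intersected at this z (z outside [14.5, 20.5]); Merging all regions: only that combined region is present, so the union is just that shape — 1 connected region; (whole slice rotated 25° about Z — lengths, areas and connectivity unchanged). Overall, the cross-section is a single solid region. Undo the 25° rotation: the query point maps to (-2.897, 9.405) in the un-rotated model frame. The nearest boundary edge runs (-5.08, 2.10)→(-4.02, 3.70); distance from the point to it = 5.81 mm. The point is not inside any of the regions above, so it lies outside the cross-section (5.81 mm from the nearest boundary).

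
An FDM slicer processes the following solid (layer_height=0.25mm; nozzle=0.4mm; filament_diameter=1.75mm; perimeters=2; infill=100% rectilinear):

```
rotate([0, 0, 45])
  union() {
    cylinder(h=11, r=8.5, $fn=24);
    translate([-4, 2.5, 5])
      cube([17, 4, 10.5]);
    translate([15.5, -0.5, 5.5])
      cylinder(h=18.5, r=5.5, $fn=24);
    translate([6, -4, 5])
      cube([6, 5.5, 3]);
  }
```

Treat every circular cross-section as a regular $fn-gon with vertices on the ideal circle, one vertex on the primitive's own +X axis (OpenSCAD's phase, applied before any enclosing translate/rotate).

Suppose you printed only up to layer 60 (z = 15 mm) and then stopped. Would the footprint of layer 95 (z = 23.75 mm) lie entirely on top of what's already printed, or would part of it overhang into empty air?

Compare the two slices. At z = 15: the cylinder is absent (z outside [0, 11]); the cube at (-4, 2.5) (footprint 17×4) is included at this height (area 68.00 mm²); the r=5.5 cylinder at (15.5, -0.5) gives a regular 24-gon of circumradius 5.5 (constant along its height) (area = (24/2)·5.500²·sin(360°/24) = 93.95 mm²); the cube at (6, -4) is not intersected at this z (z outside [5, 8]); Taking the union: the regions partially overlap — summed areas 161.95 mm² minus the doubly-counted overlap 2.27 mm² gives 159.68 mm² — area = 159.68 mm²; (whole slice rotated 45° about Z — lengths, areas and connectivity unchanged). At z = 23.75: the cylinder is absent (z outside [0, 11]); the cube at (-4, 2.5) is not intersected at this z (z outside [5, 15.5]); the r=5.5 cylinder at (15.5, -0.5) gives a regular 24-gon of circumradius 5.5 (constant along its height) (area = (24/2)·5.500²·sin(360°/24) = 93.95 mm²); the cube at (6, -4) is not intersected at this z (z outside [5, 8]); Taking the union: only the r=5.5 cylinder at (15.5, -0.5) is present, so the union is just that shape — area = 93.95 mm²; (rotated 45° about Z; rotation is an isometry so areas/perimeters/island counts are preserved). Checking containment: the cross-section at z = 23.75 is a subset of the cross-section at z = 15.

entirely on top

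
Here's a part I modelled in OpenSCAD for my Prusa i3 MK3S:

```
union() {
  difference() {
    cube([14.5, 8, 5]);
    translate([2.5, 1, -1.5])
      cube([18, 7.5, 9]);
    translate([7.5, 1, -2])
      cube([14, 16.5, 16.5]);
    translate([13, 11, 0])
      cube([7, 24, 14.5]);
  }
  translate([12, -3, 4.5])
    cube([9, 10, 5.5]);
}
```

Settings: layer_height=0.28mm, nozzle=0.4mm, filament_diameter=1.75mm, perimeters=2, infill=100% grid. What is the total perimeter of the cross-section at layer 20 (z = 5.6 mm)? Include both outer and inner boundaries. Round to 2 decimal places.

38.00 mm

At z = 5.6 mm: the cube is absent (z outside [0, 5]); the 18×7.5 cube at (2.5, 1) contributes its full rectangle (perimeter 51.00 mm); the cube at (7.5, 1) (footprint 14×16.5) is included at this height (perimeter 61.00 mm); the cube at (13, 11) (footprint 7×24) is included at this height (perimeter 62.00 mm); After the difference (first − rest): the first operand is absent here, so nothing remains; the cube at (12, -3) is present — its section is the full 9×10 rectangle (perimeter 38.00 mm); Combining (union): only the 9×10 cube at (12, -3) is present, so the union is just that shape — boundary = 38.00 mm. Overall, the cross-section is a single solid region. Total boundary length (outer) = 38.00 mm.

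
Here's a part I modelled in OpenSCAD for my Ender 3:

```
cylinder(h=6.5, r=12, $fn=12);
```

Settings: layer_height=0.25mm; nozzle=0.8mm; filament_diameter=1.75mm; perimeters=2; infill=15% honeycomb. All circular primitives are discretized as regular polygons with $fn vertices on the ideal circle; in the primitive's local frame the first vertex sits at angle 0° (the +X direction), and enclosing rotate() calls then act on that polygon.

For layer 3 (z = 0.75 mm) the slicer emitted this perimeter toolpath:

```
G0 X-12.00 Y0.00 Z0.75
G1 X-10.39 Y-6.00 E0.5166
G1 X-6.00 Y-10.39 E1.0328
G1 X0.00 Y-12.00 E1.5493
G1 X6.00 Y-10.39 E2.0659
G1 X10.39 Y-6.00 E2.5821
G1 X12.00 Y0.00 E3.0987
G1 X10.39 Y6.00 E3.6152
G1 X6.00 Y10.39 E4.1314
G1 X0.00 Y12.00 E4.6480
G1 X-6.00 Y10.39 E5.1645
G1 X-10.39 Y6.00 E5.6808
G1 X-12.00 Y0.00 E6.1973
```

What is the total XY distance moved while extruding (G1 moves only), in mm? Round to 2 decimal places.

74.53 mm

Sum the Euclidean lengths of each G1 segment: total = 74.53 mm.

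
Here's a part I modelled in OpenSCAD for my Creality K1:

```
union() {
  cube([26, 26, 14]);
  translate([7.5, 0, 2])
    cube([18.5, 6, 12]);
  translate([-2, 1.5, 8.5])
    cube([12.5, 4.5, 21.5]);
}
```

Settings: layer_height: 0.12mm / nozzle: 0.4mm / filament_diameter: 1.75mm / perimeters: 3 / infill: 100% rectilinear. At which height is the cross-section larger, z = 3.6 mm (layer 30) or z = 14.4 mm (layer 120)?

Layer 30 (z = 3.6): the 26×26 cube contributes its full rectangle (area 676.00 mm²); the 18.5×6 cube at (7.5, 0) contributes its full rectangle (area 111.00 mm²); the cube at (-2, 1.5) does not reach this height (z outside [8.5, 30]); Taking the union: the 18.5×6 cube at (7.5, 0) lies entirely inside the 26×26 cube, so the union is just the 26×26 cube — area = 676.00 mm². So its area = 676.00 mm². Layer 120 (z = 14.4): the cube is absent (z outside [0, 14]); the cube at (7.5, 0) does not reach this height (z outside [2, 14]); the cube at (-2, 1.5) (footprint 12.5×4.5) is included at this height (area 56.25 mm²); Taking the union: only the 12.5×4.5 cube at (-2, 1.5) is present, so the union is just that shape — area = 56.25 mm². So its area = 56.25 mm². Layer 30 is larger (676.00 vs 56.25 mm²).

layer 30 (z = 3.6 mm)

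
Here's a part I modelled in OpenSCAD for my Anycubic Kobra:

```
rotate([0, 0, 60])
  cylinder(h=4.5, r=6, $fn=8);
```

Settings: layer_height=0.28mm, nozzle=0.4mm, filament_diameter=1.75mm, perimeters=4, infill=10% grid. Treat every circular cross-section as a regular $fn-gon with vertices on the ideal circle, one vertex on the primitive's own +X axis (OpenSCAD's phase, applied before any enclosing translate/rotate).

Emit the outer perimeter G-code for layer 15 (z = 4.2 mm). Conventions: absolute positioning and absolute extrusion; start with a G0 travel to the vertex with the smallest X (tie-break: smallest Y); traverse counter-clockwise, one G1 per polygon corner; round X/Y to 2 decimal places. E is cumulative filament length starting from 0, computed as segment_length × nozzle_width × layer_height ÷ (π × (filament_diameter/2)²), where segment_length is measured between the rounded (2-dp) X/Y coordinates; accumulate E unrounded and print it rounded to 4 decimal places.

G0 X-5.80 Y-1.55 Z4.20
G1 X-3.00 Y-5.20 E0.2142
G1 X1.55 Y-5.80 E0.4279
G1 X5.20 Y-3.00 E0.6421
G1 X5.80 Y1.55 E0.8558
G1 X3.00 Y5.20 E1.0700
G1 X-1.55 Y5.80 E1.2837
G1 X-5.20 Y3.00 E1.4979
G1 X-5.80 Y-1.55 E1.7116

At z = 4.2 mm: the cylinder: section is a regular 8-gon, circumradius r=6; (whole slice rotated 60° about Z — lengths, areas and connectivity unchanged). The outline is a single polygon with 8 vertices. Extrusion per mm of travel: 0.4 × 0.28 / (π × 0.875²) = 0.046564. Accumulating E over each segment gives final E = 1.7116.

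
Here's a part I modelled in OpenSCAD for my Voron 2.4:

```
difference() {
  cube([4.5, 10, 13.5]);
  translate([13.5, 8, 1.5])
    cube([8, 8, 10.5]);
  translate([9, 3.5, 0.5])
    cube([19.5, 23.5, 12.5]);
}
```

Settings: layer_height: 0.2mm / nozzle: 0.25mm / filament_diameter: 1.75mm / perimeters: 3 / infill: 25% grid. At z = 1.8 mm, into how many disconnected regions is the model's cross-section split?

1

At z = 1.8 mm: the 4.5×10 cube contributes its full rectangle; the cube at (13.5, 8) (footprint 8×8) is included at this height; the cube at (9, 3.5) is present — its section is the full 19.5×23.5 rectangle; Subtracting the remaining from the first: starting from the 4.5×10 cube, the 8×8 cube at (13.5, 8) misses the remaining region (no effect); the 19.5×23.5 cube at (9, 3.5) misses the remaining region (no effect) — 1 connected region. The result has 1 disconnected region.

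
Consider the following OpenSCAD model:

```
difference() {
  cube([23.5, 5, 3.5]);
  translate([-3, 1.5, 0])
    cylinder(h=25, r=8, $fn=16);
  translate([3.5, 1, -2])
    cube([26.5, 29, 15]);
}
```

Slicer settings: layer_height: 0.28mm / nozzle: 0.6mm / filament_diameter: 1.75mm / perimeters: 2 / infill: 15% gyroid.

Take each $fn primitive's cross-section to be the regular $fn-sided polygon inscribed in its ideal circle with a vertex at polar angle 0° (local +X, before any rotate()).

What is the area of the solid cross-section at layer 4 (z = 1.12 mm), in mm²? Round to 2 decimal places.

18.70 mm²

At z = 1.12 mm: the 23.5×5 cube contributes its full rectangle (area 117.50 mm²); the r=8 cylinder at (-3, 1.5) gives a regular 16-gon of circumradius 8 (constant along its height) (area = (16/2)·8.000²·sin(360°/16) = 195.93 mm²); the 26.5×29 cube at (3.5, 1) contributes its full rectangle (area 768.50 mm²); Taking the first minus the rest: starting from the 23.5×5 cube (117.50 mm²), the r=8 cylinder at (-3, 1.5) partially overlaps it — only the 23.51 mm² overlap (of its 195.93 mm²) is removed, clipping the outline; the 26.5×29 cube at (3.5, 1) partially overlaps it — only the 75.29 mm² overlap (of its 768.50 mm²) is removed, clipping the outline — area = 18.70 mm². Overall, the cross-section is a single solid region. Net area = 18.70 mm².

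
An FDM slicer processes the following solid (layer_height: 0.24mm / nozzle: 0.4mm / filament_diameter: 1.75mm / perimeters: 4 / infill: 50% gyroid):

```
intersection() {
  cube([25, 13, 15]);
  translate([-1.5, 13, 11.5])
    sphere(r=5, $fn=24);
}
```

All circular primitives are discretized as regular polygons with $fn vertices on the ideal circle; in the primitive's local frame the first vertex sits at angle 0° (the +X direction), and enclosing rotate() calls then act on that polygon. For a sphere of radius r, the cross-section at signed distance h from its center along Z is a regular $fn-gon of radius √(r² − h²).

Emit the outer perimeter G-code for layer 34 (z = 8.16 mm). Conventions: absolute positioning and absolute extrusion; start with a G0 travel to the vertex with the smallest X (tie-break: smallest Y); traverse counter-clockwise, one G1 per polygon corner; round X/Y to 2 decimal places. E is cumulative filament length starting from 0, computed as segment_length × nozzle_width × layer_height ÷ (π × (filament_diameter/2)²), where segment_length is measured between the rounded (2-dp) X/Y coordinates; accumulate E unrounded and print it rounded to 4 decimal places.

At z = 8.16 mm: the cube is present — its section is the full 25×13 rectangle; the r=5 sphere at (-1.5, 13) contributes a regular 24-gon of circumradius √(5²−3.34²) = 3.721; Taking the intersection: the r=5 sphere at (-1.5, 13) partially overlaps the 25×13 cube; clipping to the common part keeps 5.36 mm² — 1 connected region. The outline is a single polygon with 7 vertices. Extrusion per mm of travel: 0.4 × 0.24 / (π × 0.875²) = 0.039912. Accumulating E over each segment gives final E = 0.3936.

G0 X0.00 Y9.63 Z8.16
G1 X0.36 Y9.78 E0.0156
G1 X1.13 Y10.37 E0.0543
G1 X1.72 Y11.14 E0.0930
G1 X2.09 Y12.04 E0.1318
G1 X2.22 Y13.00 E0.1705
G1 X0.00 Y13.00 E0.2591
G1 X0.00 Y9.63 E0.3936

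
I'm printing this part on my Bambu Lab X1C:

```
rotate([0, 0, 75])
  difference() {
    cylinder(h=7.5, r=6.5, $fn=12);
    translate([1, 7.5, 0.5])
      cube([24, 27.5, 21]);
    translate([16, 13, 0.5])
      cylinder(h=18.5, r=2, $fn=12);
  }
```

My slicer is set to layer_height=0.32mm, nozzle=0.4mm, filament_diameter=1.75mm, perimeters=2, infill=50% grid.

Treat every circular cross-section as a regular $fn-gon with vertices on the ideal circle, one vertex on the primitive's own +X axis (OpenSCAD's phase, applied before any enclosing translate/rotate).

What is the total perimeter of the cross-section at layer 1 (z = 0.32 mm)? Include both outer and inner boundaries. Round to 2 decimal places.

At z = 0.32 mm: the r=6.5 cylinder contributes a regular 12-gon of circumradius 6.5 (perimeter = 2·12·6.500·sin(180°/12) = 40.38 mm); the cube at (1, 7.5) does not reach this height (z outside [0.5, 21.5]); the cylinder at (16, 13) is absent (z outside [0.5, 19]); Subtracting the remaining from the first: none of the subtracted shapes is present at this height, so the r=6.5 cylinder is unchanged — boundary = 40.38 mm; (rotated 75° about Z; rotation is an isometry so areas/perimeters/island counts are preserved). Overall, the cross-section is a single solid region. Total boundary length (outer) = 40.38 mm.

40.38 mm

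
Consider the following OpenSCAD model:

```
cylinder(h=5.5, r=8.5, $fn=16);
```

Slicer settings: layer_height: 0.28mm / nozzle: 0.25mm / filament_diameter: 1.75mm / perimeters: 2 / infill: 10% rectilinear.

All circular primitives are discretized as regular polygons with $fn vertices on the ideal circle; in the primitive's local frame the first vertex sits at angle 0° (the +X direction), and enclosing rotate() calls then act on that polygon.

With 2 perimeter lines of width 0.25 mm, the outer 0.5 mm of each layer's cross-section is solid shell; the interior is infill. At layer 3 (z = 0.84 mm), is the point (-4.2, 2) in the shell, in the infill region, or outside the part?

infill

At z = 0.84 mm: the r=8.5 cylinder gives a regular 16-gon of circumradius 8.5 (constant along its height). Overall, the cross-section is a single solid region. The nearest boundary edge runs (-6.01, 6.01)→(-7.85, 3.25); distance from the point to it = 3.73 mm. The point is inside the cross-section and 3.73 mm from the nearest boundary — more than the 0.5 mm shell width (2 × 0.25), so it's in the infill interior.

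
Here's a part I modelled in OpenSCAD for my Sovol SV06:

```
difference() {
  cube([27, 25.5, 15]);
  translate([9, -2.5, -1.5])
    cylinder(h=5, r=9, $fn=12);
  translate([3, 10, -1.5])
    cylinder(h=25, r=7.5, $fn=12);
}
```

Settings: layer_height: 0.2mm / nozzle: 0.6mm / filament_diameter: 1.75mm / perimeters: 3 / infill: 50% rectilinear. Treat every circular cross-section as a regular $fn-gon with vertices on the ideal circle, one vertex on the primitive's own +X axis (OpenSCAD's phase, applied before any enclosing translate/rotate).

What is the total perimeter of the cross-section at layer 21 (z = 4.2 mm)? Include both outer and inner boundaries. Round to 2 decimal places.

At z = 4.2 mm: the cube is present — its section is the full 27×25.5 rectangle (perimeter 105.00 mm); the cylinder at (9, -2.5) is not intersected at this z (z outside [-1.5, 3.5]); the r=7.5 cylinder at (3, 10) contributes a regular 12-gon of circumradius 7.5 (perimeter = 2·12·7.500·sin(180°/12) = 46.59 mm); After the difference (first − rest): starting from the 27×25.5 cube, the r=7.5 cylinder at (3, 10) partially overlaps it — only the 126.96 mm² overlap (of its 168.75 mm²) is removed, clipping the outline — boundary = 121.11 mm. Overall, the cross-section is a single solid region. Total boundary length (outer) = 121.11 mm.

121.11 mm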